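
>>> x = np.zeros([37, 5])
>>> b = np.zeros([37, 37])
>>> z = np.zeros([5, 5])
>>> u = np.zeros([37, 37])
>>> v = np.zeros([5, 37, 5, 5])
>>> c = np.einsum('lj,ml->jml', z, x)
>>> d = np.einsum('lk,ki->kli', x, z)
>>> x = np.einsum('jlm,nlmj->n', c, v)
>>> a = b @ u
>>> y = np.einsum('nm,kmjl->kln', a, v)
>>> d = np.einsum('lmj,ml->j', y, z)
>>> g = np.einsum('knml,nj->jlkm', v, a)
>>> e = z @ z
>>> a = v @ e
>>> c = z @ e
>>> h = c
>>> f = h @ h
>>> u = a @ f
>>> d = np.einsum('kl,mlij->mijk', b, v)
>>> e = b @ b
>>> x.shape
(5,)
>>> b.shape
(37, 37)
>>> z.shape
(5, 5)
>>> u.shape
(5, 37, 5, 5)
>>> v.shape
(5, 37, 5, 5)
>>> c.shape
(5, 5)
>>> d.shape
(5, 5, 5, 37)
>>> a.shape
(5, 37, 5, 5)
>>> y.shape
(5, 5, 37)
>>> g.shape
(37, 5, 5, 5)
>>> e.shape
(37, 37)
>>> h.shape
(5, 5)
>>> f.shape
(5, 5)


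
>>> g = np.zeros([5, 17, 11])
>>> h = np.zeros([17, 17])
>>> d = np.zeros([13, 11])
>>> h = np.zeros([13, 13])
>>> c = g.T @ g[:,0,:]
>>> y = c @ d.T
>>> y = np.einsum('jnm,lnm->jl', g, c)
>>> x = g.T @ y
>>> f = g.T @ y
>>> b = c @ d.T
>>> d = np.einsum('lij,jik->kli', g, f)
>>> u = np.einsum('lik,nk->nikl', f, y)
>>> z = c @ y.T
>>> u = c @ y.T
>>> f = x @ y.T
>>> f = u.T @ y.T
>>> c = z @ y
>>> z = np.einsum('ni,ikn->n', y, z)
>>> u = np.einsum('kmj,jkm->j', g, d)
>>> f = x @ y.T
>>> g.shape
(5, 17, 11)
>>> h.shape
(13, 13)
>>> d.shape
(11, 5, 17)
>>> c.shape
(11, 17, 11)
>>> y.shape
(5, 11)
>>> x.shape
(11, 17, 11)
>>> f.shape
(11, 17, 5)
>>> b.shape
(11, 17, 13)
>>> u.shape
(11,)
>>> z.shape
(5,)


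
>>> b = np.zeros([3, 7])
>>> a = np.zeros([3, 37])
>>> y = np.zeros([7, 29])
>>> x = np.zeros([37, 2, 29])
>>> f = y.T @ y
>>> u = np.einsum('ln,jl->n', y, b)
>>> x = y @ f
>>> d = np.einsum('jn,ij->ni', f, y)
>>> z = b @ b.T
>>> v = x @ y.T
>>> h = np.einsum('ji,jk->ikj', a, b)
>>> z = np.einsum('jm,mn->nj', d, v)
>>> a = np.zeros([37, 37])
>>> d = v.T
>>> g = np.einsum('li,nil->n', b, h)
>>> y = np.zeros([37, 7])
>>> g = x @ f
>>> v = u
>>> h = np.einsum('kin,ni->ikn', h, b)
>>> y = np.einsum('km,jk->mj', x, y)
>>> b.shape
(3, 7)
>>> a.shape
(37, 37)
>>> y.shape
(29, 37)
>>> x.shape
(7, 29)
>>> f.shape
(29, 29)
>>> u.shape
(29,)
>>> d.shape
(7, 7)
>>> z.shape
(7, 29)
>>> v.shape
(29,)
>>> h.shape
(7, 37, 3)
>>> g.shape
(7, 29)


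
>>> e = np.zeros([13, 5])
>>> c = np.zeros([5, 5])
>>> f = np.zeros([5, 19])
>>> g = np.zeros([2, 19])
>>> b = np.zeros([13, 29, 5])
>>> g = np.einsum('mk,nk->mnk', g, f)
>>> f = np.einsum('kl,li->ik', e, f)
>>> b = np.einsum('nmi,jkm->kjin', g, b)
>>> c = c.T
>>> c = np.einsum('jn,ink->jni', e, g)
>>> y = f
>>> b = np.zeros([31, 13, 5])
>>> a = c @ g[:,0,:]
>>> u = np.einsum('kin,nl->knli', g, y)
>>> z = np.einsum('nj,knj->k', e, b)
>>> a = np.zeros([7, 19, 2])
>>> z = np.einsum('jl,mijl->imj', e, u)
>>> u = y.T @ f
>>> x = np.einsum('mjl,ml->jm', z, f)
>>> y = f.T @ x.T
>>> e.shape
(13, 5)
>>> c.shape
(13, 5, 2)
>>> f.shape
(19, 13)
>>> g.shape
(2, 5, 19)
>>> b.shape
(31, 13, 5)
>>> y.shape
(13, 2)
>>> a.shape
(7, 19, 2)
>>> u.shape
(13, 13)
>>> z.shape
(19, 2, 13)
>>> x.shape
(2, 19)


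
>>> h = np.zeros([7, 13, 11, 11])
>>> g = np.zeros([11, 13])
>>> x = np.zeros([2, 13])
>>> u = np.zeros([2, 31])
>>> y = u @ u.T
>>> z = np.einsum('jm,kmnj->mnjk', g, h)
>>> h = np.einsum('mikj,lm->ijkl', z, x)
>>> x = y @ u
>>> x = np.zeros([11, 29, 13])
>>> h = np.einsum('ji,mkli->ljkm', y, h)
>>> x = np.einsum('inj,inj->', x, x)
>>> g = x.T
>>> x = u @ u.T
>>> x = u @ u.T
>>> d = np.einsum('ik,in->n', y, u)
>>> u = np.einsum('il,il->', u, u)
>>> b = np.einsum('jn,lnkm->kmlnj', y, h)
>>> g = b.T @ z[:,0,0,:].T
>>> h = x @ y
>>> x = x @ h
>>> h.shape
(2, 2)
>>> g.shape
(2, 2, 11, 11, 13)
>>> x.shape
(2, 2)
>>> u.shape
()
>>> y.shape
(2, 2)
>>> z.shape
(13, 11, 11, 7)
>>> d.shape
(31,)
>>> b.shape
(7, 11, 11, 2, 2)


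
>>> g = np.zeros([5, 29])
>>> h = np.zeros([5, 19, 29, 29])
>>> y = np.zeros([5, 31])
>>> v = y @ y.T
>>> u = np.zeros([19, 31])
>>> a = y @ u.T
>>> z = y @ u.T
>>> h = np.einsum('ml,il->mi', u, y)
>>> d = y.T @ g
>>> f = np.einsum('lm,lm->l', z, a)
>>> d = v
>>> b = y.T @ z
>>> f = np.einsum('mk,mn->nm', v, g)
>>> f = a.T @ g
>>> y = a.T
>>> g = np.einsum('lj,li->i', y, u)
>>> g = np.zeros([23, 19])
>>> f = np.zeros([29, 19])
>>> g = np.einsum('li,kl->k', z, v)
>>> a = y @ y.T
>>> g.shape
(5,)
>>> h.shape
(19, 5)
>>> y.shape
(19, 5)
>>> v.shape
(5, 5)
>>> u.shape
(19, 31)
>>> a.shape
(19, 19)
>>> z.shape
(5, 19)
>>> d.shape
(5, 5)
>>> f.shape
(29, 19)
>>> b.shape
(31, 19)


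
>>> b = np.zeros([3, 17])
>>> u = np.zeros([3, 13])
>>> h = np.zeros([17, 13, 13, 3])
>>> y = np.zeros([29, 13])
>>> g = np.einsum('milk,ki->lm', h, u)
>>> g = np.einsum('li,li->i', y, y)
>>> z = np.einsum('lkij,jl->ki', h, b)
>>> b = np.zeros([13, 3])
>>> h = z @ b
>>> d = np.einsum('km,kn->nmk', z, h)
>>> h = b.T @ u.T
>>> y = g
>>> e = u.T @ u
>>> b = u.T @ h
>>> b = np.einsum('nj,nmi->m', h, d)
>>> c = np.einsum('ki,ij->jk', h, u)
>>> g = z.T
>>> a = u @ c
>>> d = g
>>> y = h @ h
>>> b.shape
(13,)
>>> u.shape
(3, 13)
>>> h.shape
(3, 3)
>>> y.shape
(3, 3)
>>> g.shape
(13, 13)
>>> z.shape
(13, 13)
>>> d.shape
(13, 13)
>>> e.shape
(13, 13)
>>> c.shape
(13, 3)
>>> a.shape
(3, 3)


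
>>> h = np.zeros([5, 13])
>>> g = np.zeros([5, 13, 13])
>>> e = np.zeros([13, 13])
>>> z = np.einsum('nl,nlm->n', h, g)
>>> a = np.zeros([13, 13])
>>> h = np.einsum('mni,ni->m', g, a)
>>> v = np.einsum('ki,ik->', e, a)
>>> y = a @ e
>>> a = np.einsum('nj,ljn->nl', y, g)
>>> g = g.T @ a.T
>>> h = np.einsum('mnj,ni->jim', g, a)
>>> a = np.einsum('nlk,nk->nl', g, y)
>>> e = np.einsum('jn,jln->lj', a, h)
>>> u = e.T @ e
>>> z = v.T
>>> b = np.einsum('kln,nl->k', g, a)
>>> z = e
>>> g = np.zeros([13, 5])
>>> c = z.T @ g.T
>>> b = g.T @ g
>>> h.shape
(13, 5, 13)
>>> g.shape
(13, 5)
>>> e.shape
(5, 13)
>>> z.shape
(5, 13)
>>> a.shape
(13, 13)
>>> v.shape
()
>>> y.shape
(13, 13)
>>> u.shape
(13, 13)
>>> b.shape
(5, 5)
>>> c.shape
(13, 13)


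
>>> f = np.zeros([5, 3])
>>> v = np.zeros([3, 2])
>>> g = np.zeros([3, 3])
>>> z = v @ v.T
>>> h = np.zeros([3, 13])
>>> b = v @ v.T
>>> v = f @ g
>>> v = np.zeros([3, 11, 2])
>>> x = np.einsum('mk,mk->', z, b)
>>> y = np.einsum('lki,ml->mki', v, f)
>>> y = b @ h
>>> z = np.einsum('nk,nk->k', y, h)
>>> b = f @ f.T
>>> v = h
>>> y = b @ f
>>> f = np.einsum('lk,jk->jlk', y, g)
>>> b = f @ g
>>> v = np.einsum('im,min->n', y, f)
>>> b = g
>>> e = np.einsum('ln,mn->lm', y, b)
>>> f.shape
(3, 5, 3)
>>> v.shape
(3,)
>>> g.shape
(3, 3)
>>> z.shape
(13,)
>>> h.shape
(3, 13)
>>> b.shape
(3, 3)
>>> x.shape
()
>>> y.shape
(5, 3)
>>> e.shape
(5, 3)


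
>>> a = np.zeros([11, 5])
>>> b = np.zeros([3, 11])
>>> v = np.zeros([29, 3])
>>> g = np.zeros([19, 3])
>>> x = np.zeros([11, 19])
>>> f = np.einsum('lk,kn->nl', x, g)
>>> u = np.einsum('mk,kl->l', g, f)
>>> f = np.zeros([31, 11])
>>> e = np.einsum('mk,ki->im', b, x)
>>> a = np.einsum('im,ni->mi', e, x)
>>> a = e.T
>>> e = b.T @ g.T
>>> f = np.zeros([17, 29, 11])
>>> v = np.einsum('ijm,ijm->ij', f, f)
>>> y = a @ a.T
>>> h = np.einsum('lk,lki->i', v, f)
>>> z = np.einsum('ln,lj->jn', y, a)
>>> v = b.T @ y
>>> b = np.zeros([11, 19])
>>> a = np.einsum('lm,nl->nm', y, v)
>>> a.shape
(11, 3)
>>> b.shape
(11, 19)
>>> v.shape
(11, 3)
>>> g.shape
(19, 3)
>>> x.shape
(11, 19)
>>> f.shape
(17, 29, 11)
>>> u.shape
(11,)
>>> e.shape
(11, 19)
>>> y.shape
(3, 3)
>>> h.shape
(11,)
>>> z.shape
(19, 3)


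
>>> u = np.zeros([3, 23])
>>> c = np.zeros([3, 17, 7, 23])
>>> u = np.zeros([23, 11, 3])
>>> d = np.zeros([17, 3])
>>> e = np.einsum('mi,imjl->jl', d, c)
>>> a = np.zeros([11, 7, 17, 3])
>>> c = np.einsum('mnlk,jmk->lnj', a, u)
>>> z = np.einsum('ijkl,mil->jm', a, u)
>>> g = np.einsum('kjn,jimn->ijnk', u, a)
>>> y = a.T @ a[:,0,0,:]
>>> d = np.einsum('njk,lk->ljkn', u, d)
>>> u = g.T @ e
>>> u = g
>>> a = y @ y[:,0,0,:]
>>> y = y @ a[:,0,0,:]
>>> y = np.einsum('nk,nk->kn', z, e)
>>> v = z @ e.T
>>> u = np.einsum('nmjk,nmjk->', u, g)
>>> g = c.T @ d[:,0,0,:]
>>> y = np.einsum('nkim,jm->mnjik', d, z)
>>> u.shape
()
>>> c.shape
(17, 7, 23)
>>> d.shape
(17, 11, 3, 23)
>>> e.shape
(7, 23)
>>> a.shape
(3, 17, 7, 3)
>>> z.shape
(7, 23)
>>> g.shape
(23, 7, 23)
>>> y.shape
(23, 17, 7, 3, 11)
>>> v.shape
(7, 7)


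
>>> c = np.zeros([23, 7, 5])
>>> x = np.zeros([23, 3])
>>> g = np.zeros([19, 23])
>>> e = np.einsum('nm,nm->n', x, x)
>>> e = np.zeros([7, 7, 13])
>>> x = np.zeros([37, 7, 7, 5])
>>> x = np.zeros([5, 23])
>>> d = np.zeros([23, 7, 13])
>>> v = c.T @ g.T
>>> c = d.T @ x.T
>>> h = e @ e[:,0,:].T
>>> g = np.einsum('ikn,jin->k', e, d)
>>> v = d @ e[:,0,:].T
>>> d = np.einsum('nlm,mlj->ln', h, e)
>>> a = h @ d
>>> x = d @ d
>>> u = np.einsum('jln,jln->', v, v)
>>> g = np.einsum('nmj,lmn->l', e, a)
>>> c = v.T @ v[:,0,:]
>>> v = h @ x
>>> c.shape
(7, 7, 7)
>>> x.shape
(7, 7)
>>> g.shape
(7,)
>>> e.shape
(7, 7, 13)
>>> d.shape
(7, 7)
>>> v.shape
(7, 7, 7)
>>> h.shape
(7, 7, 7)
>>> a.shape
(7, 7, 7)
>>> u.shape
()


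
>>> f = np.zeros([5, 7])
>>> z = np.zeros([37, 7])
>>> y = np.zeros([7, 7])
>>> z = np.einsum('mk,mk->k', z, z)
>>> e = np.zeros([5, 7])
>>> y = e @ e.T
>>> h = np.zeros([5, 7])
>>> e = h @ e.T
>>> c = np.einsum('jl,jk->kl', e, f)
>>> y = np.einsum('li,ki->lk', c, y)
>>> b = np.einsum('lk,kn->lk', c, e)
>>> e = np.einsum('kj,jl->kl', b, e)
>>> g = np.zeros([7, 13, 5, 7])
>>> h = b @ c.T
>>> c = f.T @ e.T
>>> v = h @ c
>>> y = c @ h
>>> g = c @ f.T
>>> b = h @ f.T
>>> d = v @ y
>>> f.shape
(5, 7)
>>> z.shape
(7,)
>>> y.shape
(7, 7)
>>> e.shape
(7, 5)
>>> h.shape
(7, 7)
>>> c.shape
(7, 7)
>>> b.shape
(7, 5)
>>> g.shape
(7, 5)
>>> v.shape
(7, 7)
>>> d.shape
(7, 7)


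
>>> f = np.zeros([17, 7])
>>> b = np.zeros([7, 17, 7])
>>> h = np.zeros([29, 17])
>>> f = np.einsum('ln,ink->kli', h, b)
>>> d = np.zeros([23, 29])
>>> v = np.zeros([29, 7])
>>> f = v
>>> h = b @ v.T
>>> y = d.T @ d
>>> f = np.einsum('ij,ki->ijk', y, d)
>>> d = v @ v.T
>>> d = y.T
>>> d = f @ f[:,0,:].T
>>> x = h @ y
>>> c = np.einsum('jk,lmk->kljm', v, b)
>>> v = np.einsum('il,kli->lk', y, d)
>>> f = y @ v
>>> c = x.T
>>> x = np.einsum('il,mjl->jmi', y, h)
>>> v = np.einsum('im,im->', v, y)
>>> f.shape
(29, 29)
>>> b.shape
(7, 17, 7)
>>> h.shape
(7, 17, 29)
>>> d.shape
(29, 29, 29)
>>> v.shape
()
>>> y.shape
(29, 29)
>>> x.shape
(17, 7, 29)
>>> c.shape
(29, 17, 7)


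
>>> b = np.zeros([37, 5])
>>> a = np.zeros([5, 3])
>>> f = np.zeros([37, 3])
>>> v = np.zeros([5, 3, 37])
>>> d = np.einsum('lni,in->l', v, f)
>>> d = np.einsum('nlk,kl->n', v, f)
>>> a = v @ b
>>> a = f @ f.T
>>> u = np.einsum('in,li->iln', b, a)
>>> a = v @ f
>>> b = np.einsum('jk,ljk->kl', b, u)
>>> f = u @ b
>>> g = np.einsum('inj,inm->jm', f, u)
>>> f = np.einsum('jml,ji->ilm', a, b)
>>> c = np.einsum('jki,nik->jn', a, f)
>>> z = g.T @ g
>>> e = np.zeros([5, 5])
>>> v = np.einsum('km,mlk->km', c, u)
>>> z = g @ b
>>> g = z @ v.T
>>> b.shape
(5, 37)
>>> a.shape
(5, 3, 3)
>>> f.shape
(37, 3, 3)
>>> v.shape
(5, 37)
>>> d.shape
(5,)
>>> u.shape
(37, 37, 5)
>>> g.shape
(37, 5)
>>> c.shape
(5, 37)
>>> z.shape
(37, 37)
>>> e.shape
(5, 5)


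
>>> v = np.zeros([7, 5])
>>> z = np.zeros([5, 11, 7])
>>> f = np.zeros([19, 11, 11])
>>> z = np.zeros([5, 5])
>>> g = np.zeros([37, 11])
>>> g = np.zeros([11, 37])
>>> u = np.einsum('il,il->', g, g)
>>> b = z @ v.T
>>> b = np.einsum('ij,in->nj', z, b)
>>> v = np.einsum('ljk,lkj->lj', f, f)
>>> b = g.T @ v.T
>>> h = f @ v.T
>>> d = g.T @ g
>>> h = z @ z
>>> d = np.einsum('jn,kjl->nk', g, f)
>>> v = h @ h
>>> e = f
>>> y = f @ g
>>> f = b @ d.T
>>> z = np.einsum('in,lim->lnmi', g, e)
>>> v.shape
(5, 5)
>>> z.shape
(19, 37, 11, 11)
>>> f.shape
(37, 37)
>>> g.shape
(11, 37)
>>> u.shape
()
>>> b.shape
(37, 19)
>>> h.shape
(5, 5)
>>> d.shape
(37, 19)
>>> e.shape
(19, 11, 11)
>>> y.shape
(19, 11, 37)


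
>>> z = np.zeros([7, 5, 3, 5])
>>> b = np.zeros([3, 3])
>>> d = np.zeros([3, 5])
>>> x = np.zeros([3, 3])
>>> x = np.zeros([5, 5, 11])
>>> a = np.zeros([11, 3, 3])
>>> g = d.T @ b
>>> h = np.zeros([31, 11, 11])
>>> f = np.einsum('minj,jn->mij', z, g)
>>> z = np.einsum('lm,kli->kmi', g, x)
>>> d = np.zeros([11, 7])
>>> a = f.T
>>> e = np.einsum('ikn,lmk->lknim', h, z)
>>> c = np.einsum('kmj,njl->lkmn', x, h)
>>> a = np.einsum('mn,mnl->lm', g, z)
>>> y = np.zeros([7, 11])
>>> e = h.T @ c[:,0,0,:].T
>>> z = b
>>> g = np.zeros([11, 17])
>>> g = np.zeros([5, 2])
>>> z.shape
(3, 3)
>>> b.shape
(3, 3)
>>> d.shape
(11, 7)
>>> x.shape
(5, 5, 11)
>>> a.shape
(11, 5)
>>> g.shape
(5, 2)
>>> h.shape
(31, 11, 11)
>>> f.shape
(7, 5, 5)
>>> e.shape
(11, 11, 11)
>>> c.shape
(11, 5, 5, 31)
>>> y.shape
(7, 11)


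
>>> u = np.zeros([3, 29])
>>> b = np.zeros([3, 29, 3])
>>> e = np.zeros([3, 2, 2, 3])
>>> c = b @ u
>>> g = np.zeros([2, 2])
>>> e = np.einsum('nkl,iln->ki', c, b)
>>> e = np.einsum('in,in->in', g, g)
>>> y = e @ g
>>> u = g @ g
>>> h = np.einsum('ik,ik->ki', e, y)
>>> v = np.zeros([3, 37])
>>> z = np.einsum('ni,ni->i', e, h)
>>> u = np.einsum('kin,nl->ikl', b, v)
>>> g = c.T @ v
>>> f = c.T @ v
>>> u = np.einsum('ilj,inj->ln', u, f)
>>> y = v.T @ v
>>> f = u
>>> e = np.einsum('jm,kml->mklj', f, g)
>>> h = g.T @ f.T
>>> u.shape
(3, 29)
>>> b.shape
(3, 29, 3)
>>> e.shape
(29, 29, 37, 3)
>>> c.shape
(3, 29, 29)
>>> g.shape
(29, 29, 37)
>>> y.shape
(37, 37)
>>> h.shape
(37, 29, 3)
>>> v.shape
(3, 37)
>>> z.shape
(2,)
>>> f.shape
(3, 29)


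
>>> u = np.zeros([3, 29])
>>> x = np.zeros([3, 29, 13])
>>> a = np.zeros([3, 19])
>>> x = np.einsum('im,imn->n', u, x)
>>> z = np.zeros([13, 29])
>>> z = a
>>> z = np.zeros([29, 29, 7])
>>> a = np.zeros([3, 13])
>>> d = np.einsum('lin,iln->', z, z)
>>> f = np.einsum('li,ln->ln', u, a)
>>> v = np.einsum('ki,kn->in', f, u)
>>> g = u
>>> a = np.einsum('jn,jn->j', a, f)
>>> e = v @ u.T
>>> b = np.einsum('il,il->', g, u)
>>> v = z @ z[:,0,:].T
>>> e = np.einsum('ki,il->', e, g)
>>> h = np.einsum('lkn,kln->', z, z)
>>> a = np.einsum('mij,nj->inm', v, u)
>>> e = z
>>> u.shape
(3, 29)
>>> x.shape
(13,)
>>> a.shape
(29, 3, 29)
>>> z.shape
(29, 29, 7)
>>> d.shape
()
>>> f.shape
(3, 13)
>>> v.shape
(29, 29, 29)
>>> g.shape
(3, 29)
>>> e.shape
(29, 29, 7)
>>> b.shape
()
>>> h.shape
()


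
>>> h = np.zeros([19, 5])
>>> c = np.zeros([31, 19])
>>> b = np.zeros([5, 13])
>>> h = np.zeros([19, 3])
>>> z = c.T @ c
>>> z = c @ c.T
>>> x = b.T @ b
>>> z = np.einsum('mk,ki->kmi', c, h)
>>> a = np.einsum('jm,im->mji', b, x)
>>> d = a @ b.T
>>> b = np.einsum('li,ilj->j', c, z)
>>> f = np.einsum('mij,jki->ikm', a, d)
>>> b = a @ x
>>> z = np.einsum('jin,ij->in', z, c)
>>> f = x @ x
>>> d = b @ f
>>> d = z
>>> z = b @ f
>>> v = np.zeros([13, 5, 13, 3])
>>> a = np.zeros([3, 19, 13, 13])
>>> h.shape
(19, 3)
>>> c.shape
(31, 19)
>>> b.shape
(13, 5, 13)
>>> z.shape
(13, 5, 13)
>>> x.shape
(13, 13)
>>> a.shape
(3, 19, 13, 13)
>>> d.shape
(31, 3)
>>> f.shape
(13, 13)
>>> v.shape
(13, 5, 13, 3)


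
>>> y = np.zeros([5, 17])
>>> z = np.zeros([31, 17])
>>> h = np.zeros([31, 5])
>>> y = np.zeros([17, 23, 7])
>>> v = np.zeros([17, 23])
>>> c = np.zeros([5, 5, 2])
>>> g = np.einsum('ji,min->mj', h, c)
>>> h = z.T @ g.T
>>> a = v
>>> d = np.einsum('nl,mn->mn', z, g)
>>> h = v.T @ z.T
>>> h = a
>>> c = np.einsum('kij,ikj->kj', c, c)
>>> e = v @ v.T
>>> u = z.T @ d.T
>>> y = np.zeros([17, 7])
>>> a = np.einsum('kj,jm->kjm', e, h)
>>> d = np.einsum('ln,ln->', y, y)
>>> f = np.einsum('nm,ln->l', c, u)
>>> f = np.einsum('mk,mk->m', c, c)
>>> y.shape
(17, 7)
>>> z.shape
(31, 17)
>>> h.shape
(17, 23)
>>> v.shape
(17, 23)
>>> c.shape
(5, 2)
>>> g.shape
(5, 31)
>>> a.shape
(17, 17, 23)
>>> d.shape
()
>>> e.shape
(17, 17)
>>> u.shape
(17, 5)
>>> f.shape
(5,)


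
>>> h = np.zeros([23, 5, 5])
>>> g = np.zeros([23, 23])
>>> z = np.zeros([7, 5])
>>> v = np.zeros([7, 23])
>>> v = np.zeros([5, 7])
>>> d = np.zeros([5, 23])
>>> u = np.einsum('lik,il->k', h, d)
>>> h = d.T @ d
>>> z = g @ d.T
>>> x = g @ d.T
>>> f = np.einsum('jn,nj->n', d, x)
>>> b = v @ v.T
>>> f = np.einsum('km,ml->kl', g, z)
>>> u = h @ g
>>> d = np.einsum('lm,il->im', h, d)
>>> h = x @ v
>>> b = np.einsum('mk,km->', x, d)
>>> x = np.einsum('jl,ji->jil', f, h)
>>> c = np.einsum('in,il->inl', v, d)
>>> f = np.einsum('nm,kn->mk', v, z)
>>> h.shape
(23, 7)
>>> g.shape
(23, 23)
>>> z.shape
(23, 5)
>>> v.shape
(5, 7)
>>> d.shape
(5, 23)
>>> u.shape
(23, 23)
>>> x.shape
(23, 7, 5)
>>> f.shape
(7, 23)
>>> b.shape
()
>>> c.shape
(5, 7, 23)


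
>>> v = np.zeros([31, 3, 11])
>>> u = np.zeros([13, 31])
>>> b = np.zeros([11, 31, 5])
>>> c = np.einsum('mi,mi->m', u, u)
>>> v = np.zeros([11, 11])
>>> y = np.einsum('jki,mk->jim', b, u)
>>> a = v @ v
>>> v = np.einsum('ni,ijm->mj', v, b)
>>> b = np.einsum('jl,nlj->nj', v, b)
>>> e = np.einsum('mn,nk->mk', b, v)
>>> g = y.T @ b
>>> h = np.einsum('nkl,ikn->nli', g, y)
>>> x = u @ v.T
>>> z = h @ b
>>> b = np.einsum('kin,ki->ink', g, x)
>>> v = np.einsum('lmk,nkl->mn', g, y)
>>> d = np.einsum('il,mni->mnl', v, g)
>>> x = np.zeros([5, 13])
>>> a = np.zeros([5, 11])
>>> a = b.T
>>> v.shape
(5, 11)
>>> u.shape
(13, 31)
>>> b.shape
(5, 5, 13)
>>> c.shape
(13,)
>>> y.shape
(11, 5, 13)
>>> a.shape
(13, 5, 5)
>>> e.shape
(11, 31)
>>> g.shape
(13, 5, 5)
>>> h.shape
(13, 5, 11)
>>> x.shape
(5, 13)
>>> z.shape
(13, 5, 5)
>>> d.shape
(13, 5, 11)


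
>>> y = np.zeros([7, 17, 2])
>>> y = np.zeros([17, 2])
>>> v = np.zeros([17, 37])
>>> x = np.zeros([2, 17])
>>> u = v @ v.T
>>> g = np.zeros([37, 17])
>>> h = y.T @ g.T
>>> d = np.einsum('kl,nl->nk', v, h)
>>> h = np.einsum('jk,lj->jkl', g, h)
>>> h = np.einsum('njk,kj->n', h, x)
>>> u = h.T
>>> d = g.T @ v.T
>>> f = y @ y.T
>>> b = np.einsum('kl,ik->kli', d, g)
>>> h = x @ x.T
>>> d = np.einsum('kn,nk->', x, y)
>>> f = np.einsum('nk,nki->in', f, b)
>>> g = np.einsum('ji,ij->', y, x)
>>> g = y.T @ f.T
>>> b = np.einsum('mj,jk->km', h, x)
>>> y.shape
(17, 2)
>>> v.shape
(17, 37)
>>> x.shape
(2, 17)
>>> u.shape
(37,)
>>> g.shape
(2, 37)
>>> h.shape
(2, 2)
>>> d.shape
()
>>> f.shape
(37, 17)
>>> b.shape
(17, 2)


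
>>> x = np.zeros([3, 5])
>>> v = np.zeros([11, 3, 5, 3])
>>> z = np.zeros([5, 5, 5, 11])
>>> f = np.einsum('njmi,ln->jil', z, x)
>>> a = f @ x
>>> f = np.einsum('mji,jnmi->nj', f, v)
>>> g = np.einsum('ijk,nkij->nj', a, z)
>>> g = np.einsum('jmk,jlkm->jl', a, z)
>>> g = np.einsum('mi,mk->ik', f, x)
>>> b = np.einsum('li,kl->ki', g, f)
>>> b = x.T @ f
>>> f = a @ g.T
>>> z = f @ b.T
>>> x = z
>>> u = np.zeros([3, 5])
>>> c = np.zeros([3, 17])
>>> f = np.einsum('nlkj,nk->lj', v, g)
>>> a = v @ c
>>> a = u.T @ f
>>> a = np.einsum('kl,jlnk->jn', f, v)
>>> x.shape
(5, 11, 5)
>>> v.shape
(11, 3, 5, 3)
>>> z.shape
(5, 11, 5)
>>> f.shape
(3, 3)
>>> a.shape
(11, 5)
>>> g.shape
(11, 5)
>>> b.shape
(5, 11)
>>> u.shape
(3, 5)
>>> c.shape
(3, 17)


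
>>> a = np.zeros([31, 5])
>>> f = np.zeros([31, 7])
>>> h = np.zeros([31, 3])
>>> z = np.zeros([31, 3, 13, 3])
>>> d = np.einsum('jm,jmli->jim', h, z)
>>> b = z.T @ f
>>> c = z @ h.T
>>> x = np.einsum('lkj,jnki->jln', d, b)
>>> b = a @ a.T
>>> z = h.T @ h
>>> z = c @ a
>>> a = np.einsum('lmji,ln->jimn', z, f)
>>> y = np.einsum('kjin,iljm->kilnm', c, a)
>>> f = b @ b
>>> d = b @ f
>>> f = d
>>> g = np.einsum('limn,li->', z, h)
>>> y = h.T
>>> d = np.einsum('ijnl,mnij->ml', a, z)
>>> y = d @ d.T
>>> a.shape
(13, 5, 3, 7)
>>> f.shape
(31, 31)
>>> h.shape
(31, 3)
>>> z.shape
(31, 3, 13, 5)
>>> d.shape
(31, 7)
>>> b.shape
(31, 31)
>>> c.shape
(31, 3, 13, 31)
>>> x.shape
(3, 31, 13)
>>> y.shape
(31, 31)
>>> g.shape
()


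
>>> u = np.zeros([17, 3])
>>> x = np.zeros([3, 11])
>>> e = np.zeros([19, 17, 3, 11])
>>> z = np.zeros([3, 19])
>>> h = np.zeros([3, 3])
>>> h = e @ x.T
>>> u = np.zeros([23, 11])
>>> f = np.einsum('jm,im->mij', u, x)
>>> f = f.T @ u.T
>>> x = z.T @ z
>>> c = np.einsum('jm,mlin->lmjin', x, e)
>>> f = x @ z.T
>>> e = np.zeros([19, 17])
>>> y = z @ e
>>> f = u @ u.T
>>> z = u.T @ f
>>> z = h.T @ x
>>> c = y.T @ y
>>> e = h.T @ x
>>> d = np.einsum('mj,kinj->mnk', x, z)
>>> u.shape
(23, 11)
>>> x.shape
(19, 19)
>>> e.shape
(3, 3, 17, 19)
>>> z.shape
(3, 3, 17, 19)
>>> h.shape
(19, 17, 3, 3)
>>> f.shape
(23, 23)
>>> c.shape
(17, 17)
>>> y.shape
(3, 17)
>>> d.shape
(19, 17, 3)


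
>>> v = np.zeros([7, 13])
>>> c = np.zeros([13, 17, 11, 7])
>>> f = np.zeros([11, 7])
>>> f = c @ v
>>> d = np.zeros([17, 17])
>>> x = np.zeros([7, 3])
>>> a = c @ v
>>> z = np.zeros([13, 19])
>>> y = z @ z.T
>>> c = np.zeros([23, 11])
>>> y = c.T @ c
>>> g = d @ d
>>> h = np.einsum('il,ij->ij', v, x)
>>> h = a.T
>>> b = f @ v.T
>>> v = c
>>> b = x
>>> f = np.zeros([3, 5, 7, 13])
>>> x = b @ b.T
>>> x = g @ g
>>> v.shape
(23, 11)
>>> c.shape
(23, 11)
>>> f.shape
(3, 5, 7, 13)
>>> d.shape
(17, 17)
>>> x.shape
(17, 17)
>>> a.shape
(13, 17, 11, 13)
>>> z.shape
(13, 19)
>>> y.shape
(11, 11)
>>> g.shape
(17, 17)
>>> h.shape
(13, 11, 17, 13)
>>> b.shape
(7, 3)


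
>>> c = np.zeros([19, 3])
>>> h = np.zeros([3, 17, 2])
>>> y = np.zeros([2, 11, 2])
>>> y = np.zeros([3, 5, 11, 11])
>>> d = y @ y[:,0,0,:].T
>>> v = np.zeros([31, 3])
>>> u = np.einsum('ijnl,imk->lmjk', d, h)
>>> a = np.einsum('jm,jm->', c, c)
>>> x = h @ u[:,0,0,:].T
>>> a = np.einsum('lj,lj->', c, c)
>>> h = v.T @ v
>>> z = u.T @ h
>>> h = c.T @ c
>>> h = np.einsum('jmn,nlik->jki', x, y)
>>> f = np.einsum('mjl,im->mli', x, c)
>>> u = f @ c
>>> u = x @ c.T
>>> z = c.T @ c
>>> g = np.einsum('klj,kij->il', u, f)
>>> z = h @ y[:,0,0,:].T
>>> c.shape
(19, 3)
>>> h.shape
(3, 11, 11)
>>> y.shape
(3, 5, 11, 11)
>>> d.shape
(3, 5, 11, 3)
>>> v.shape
(31, 3)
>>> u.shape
(3, 17, 19)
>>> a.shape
()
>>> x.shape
(3, 17, 3)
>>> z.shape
(3, 11, 3)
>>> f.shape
(3, 3, 19)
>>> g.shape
(3, 17)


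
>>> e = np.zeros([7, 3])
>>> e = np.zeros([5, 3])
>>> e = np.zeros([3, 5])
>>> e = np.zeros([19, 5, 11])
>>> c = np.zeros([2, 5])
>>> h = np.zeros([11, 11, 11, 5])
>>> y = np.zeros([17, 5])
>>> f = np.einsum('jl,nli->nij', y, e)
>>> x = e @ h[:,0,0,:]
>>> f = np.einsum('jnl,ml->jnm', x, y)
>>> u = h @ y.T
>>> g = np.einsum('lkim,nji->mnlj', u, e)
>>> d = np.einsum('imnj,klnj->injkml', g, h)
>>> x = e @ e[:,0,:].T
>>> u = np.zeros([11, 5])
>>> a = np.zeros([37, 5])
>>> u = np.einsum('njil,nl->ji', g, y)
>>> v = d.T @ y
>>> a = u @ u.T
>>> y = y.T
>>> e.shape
(19, 5, 11)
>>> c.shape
(2, 5)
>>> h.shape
(11, 11, 11, 5)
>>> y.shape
(5, 17)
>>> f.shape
(19, 5, 17)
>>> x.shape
(19, 5, 19)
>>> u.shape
(19, 11)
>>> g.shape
(17, 19, 11, 5)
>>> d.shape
(17, 11, 5, 11, 19, 11)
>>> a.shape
(19, 19)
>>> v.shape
(11, 19, 11, 5, 11, 5)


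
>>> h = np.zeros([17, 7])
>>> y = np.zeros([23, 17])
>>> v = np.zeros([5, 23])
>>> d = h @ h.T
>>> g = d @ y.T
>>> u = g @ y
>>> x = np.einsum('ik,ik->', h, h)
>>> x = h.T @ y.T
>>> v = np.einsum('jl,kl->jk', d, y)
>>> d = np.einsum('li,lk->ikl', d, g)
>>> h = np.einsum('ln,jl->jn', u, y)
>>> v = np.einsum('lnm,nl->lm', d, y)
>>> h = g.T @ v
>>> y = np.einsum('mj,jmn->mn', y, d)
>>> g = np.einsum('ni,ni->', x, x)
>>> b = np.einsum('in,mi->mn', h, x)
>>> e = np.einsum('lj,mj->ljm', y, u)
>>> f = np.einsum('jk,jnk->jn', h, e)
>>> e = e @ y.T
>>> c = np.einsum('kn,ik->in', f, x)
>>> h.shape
(23, 17)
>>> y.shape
(23, 17)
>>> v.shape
(17, 17)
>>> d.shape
(17, 23, 17)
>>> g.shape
()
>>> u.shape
(17, 17)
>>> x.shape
(7, 23)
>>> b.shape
(7, 17)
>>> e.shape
(23, 17, 23)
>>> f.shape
(23, 17)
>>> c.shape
(7, 17)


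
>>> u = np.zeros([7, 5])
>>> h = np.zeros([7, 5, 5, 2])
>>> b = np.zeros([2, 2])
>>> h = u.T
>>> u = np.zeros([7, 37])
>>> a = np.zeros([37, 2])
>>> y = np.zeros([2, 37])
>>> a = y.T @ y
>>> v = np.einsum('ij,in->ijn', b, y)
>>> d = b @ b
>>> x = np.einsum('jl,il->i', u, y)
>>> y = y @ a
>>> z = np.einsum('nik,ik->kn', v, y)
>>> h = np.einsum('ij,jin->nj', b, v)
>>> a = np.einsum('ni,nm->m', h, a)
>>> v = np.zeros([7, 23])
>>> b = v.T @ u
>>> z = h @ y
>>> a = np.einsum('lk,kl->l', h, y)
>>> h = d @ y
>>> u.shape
(7, 37)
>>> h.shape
(2, 37)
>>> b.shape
(23, 37)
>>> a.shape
(37,)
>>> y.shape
(2, 37)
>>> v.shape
(7, 23)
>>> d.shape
(2, 2)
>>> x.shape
(2,)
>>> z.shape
(37, 37)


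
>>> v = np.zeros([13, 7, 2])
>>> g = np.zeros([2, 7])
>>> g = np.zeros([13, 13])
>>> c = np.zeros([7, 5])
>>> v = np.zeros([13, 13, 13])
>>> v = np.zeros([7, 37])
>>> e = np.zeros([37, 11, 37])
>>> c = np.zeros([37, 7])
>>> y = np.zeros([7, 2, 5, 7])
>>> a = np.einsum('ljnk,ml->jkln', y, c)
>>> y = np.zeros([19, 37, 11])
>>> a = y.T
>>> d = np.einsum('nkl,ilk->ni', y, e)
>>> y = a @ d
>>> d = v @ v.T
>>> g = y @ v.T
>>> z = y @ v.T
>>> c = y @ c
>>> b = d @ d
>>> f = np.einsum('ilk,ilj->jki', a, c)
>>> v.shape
(7, 37)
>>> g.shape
(11, 37, 7)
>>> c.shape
(11, 37, 7)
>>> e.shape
(37, 11, 37)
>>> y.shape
(11, 37, 37)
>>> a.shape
(11, 37, 19)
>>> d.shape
(7, 7)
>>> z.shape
(11, 37, 7)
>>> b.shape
(7, 7)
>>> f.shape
(7, 19, 11)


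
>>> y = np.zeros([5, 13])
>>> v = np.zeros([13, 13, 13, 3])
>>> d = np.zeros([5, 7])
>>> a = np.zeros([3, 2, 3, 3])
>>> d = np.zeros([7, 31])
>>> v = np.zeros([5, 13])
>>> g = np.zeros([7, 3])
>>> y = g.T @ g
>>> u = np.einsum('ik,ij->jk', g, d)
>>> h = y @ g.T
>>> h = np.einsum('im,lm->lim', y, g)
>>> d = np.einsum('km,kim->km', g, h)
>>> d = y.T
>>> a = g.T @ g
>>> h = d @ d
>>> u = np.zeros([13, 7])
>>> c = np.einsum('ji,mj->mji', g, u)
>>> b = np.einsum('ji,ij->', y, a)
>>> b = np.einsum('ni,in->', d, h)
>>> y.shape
(3, 3)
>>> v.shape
(5, 13)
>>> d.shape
(3, 3)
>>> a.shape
(3, 3)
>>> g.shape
(7, 3)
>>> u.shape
(13, 7)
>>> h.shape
(3, 3)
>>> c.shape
(13, 7, 3)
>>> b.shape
()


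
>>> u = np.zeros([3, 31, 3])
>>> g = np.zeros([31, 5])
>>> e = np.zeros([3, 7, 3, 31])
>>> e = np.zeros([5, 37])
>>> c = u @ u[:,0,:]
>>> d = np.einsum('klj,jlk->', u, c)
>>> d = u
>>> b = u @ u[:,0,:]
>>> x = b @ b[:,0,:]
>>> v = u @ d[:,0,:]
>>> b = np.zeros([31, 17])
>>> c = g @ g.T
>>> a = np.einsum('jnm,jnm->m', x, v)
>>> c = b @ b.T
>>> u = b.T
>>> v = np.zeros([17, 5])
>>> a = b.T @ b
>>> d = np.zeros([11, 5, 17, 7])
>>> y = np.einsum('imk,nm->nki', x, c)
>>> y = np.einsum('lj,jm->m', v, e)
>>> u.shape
(17, 31)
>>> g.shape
(31, 5)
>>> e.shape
(5, 37)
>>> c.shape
(31, 31)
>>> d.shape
(11, 5, 17, 7)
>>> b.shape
(31, 17)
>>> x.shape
(3, 31, 3)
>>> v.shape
(17, 5)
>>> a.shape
(17, 17)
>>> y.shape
(37,)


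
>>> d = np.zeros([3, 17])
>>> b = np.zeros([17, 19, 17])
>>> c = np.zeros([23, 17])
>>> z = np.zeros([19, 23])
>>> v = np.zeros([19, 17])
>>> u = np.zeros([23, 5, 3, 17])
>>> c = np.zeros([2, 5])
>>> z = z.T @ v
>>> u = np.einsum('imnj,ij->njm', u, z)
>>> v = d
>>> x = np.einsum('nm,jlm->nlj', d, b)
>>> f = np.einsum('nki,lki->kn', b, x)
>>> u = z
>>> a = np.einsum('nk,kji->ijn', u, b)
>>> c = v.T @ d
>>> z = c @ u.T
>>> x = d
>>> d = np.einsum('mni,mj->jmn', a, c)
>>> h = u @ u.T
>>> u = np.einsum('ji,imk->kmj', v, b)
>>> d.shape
(17, 17, 19)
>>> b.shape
(17, 19, 17)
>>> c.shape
(17, 17)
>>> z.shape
(17, 23)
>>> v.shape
(3, 17)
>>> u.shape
(17, 19, 3)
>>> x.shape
(3, 17)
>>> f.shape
(19, 17)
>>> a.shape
(17, 19, 23)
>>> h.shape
(23, 23)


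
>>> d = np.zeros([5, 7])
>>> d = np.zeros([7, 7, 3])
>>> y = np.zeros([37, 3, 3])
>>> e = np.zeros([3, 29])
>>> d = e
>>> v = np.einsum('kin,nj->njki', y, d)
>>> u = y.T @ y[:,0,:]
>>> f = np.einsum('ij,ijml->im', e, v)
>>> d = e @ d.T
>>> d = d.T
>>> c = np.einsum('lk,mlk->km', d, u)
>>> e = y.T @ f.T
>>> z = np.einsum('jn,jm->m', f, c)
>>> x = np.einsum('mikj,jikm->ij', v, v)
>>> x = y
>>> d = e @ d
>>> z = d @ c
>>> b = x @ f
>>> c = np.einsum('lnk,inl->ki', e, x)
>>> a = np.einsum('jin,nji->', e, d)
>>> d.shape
(3, 3, 3)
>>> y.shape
(37, 3, 3)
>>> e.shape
(3, 3, 3)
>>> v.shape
(3, 29, 37, 3)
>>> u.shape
(3, 3, 3)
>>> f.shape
(3, 37)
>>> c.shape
(3, 37)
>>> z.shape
(3, 3, 3)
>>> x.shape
(37, 3, 3)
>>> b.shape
(37, 3, 37)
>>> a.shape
()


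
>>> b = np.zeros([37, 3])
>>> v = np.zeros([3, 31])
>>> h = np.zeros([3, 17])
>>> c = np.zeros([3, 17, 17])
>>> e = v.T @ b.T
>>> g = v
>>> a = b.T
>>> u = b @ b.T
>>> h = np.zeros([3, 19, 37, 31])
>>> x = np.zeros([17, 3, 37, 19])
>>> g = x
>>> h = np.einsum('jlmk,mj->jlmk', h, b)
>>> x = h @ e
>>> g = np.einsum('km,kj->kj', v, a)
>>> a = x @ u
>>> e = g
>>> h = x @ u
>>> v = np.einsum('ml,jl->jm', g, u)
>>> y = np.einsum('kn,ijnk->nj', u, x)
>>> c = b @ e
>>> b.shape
(37, 3)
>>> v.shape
(37, 3)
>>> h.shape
(3, 19, 37, 37)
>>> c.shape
(37, 37)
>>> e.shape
(3, 37)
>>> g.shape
(3, 37)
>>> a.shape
(3, 19, 37, 37)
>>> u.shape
(37, 37)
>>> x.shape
(3, 19, 37, 37)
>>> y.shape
(37, 19)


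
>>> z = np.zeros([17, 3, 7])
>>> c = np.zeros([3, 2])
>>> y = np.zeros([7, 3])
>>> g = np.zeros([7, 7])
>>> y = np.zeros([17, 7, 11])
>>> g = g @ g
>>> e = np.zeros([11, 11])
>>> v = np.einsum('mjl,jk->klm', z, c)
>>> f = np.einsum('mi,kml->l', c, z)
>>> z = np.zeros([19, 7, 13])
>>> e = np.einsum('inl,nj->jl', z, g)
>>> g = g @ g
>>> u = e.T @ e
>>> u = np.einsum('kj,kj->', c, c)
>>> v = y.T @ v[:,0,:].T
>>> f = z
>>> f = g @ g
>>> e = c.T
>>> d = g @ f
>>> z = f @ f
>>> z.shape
(7, 7)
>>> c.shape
(3, 2)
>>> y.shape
(17, 7, 11)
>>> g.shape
(7, 7)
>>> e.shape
(2, 3)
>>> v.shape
(11, 7, 2)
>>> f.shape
(7, 7)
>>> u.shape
()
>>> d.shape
(7, 7)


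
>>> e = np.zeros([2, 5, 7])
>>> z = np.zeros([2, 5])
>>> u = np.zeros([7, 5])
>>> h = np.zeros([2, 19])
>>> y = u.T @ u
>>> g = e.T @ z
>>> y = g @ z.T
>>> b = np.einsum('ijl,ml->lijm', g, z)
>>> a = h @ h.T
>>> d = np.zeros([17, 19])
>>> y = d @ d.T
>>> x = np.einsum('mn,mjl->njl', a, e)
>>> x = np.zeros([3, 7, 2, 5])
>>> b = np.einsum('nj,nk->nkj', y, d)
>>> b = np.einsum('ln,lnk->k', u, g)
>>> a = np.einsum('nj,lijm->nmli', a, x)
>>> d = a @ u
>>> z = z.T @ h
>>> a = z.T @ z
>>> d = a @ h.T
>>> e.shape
(2, 5, 7)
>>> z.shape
(5, 19)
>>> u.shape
(7, 5)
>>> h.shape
(2, 19)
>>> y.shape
(17, 17)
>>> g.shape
(7, 5, 5)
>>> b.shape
(5,)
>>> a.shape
(19, 19)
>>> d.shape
(19, 2)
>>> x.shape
(3, 7, 2, 5)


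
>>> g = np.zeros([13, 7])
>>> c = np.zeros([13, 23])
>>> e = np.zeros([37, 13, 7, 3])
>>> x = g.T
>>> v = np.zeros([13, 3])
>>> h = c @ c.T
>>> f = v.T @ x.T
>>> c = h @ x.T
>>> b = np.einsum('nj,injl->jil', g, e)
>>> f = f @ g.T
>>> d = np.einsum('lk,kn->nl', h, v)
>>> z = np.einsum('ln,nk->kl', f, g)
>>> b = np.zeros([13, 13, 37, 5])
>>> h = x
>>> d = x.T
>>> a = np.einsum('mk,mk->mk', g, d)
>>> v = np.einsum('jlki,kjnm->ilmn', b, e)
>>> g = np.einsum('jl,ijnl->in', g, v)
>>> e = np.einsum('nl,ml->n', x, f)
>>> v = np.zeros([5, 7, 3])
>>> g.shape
(5, 3)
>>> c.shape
(13, 7)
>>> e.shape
(7,)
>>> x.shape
(7, 13)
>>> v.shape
(5, 7, 3)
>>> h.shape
(7, 13)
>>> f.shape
(3, 13)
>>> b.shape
(13, 13, 37, 5)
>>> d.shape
(13, 7)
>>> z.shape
(7, 3)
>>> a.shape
(13, 7)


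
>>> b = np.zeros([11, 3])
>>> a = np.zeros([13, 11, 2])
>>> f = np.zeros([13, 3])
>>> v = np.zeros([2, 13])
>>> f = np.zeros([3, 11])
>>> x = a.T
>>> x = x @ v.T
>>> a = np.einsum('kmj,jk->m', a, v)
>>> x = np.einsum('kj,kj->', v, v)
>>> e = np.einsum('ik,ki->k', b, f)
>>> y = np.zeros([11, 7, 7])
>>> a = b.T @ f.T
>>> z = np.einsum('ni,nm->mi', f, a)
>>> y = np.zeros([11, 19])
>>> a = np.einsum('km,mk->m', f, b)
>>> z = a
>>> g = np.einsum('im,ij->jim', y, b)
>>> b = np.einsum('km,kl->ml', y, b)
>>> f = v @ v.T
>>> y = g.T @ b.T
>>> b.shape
(19, 3)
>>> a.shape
(11,)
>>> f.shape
(2, 2)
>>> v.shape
(2, 13)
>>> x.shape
()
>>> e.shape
(3,)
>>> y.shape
(19, 11, 19)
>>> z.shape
(11,)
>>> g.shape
(3, 11, 19)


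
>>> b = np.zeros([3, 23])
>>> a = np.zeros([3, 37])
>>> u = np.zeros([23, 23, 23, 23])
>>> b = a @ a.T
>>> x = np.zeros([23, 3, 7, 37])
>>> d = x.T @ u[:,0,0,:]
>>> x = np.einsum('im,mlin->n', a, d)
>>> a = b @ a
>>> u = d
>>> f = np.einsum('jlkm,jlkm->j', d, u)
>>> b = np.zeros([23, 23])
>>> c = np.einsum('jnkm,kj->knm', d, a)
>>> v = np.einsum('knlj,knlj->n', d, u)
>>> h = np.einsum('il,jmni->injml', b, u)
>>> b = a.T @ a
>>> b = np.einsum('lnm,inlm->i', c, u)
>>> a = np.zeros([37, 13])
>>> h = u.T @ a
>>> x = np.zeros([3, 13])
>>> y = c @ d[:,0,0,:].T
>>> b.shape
(37,)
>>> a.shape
(37, 13)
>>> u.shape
(37, 7, 3, 23)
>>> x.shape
(3, 13)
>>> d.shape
(37, 7, 3, 23)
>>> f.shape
(37,)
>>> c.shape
(3, 7, 23)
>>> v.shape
(7,)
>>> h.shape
(23, 3, 7, 13)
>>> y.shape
(3, 7, 37)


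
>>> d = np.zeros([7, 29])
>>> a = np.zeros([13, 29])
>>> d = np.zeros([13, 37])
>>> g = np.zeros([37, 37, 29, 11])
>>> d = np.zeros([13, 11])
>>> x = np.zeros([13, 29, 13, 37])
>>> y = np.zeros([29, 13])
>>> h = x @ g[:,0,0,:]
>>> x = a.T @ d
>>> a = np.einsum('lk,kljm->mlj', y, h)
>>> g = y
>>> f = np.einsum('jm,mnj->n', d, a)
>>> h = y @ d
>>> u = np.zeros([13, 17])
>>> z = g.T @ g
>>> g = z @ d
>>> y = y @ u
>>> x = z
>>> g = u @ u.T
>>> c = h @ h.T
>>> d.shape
(13, 11)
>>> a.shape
(11, 29, 13)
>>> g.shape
(13, 13)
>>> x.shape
(13, 13)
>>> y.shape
(29, 17)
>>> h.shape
(29, 11)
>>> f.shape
(29,)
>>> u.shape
(13, 17)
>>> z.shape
(13, 13)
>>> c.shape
(29, 29)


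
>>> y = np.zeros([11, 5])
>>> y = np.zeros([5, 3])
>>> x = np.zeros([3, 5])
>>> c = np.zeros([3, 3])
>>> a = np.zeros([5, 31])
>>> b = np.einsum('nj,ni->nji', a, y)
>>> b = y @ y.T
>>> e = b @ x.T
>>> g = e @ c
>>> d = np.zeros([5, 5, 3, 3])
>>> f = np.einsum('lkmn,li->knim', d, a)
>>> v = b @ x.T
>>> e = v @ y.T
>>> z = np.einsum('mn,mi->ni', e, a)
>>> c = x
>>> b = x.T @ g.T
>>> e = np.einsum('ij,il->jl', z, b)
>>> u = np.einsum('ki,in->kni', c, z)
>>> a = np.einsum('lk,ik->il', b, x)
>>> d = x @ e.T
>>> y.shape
(5, 3)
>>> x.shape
(3, 5)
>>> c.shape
(3, 5)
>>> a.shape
(3, 5)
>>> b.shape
(5, 5)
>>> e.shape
(31, 5)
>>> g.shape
(5, 3)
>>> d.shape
(3, 31)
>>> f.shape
(5, 3, 31, 3)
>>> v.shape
(5, 3)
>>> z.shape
(5, 31)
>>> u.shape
(3, 31, 5)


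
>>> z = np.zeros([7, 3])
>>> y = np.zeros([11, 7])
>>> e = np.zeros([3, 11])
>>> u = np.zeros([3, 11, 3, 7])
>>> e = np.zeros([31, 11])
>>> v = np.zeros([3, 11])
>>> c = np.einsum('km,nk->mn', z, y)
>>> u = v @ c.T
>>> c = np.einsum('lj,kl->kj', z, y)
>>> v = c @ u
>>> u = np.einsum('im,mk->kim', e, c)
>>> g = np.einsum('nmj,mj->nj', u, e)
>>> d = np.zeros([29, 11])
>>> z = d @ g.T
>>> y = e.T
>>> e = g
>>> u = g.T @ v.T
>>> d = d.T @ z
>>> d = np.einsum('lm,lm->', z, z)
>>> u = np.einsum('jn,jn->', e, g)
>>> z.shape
(29, 3)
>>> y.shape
(11, 31)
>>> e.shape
(3, 11)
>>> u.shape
()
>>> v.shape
(11, 3)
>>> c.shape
(11, 3)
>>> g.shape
(3, 11)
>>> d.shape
()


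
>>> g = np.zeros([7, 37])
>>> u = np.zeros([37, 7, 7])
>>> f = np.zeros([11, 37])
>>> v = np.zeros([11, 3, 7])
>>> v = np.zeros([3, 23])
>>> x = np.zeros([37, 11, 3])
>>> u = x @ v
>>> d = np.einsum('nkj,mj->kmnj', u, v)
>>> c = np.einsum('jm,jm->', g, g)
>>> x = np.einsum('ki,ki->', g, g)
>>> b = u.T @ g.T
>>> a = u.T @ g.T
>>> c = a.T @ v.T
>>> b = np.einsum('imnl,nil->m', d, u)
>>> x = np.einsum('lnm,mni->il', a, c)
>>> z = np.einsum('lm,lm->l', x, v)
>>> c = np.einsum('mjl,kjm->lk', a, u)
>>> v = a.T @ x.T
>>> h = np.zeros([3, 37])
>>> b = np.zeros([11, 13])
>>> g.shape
(7, 37)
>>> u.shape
(37, 11, 23)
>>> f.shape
(11, 37)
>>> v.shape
(7, 11, 3)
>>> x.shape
(3, 23)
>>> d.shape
(11, 3, 37, 23)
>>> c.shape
(7, 37)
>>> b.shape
(11, 13)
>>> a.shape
(23, 11, 7)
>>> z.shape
(3,)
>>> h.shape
(3, 37)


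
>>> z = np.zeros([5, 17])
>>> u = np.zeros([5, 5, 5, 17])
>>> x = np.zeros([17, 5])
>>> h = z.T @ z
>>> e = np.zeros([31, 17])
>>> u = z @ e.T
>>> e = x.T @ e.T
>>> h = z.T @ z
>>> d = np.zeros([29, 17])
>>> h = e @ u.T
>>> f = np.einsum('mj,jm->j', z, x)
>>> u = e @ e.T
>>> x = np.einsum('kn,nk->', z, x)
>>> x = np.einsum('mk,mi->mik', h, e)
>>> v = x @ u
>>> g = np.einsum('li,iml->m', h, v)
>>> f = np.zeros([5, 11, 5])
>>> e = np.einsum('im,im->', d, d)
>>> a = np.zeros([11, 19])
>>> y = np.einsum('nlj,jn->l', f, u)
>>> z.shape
(5, 17)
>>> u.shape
(5, 5)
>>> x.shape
(5, 31, 5)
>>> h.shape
(5, 5)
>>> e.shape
()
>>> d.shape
(29, 17)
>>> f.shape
(5, 11, 5)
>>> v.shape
(5, 31, 5)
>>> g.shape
(31,)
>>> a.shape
(11, 19)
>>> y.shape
(11,)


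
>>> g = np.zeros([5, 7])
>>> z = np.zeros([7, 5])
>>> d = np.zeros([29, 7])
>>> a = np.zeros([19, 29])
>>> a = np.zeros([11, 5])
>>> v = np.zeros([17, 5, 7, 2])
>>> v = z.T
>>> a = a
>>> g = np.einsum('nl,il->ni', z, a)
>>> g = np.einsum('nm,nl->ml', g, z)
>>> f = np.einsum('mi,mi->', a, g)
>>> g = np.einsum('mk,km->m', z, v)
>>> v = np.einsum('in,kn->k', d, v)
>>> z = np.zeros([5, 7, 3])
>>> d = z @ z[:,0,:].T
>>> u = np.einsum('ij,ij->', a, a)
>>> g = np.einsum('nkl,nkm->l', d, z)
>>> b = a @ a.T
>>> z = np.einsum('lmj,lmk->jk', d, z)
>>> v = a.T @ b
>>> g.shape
(5,)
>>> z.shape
(5, 3)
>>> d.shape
(5, 7, 5)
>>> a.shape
(11, 5)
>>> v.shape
(5, 11)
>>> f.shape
()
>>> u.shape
()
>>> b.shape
(11, 11)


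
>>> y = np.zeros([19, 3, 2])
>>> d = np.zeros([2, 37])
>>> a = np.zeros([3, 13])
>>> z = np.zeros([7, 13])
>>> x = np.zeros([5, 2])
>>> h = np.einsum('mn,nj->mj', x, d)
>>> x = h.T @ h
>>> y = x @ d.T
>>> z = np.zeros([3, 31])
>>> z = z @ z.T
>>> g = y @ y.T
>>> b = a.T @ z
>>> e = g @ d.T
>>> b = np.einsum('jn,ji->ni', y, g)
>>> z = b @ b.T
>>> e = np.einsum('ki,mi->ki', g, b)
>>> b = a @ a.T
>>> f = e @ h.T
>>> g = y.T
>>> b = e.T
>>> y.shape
(37, 2)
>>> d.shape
(2, 37)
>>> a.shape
(3, 13)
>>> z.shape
(2, 2)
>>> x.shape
(37, 37)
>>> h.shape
(5, 37)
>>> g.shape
(2, 37)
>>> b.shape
(37, 37)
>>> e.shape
(37, 37)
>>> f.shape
(37, 5)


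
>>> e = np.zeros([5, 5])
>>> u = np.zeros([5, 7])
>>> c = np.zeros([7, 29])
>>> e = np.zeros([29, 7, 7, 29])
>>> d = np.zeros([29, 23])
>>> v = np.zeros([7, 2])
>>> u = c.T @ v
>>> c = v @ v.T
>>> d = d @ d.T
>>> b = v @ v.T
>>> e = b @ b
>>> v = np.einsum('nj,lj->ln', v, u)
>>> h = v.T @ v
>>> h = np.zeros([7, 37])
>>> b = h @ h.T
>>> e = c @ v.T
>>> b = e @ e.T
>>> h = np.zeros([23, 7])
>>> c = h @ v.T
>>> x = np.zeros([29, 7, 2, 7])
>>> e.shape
(7, 29)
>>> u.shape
(29, 2)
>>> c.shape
(23, 29)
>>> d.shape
(29, 29)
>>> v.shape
(29, 7)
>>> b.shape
(7, 7)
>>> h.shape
(23, 7)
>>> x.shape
(29, 7, 2, 7)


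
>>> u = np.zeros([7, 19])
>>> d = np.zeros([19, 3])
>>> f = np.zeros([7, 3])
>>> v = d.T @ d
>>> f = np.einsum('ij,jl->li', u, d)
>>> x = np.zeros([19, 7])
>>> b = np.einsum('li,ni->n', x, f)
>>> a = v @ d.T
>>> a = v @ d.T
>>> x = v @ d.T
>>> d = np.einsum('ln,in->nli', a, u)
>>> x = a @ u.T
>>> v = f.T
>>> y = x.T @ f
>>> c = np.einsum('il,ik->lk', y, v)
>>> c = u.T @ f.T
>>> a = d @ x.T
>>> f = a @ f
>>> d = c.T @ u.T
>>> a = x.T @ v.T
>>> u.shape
(7, 19)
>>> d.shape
(3, 7)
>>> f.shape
(19, 3, 7)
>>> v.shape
(7, 3)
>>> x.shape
(3, 7)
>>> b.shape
(3,)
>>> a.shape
(7, 7)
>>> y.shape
(7, 7)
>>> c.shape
(19, 3)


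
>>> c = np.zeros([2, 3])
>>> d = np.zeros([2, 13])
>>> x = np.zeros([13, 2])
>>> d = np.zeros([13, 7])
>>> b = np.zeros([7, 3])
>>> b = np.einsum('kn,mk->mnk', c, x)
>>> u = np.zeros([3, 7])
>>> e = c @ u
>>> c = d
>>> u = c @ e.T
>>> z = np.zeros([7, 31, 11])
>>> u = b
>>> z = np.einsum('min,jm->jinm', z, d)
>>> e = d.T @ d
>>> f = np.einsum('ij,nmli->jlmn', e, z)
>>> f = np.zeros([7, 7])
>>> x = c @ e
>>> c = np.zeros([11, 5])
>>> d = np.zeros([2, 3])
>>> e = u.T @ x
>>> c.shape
(11, 5)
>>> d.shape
(2, 3)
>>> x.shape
(13, 7)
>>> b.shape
(13, 3, 2)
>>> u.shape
(13, 3, 2)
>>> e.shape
(2, 3, 7)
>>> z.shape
(13, 31, 11, 7)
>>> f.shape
(7, 7)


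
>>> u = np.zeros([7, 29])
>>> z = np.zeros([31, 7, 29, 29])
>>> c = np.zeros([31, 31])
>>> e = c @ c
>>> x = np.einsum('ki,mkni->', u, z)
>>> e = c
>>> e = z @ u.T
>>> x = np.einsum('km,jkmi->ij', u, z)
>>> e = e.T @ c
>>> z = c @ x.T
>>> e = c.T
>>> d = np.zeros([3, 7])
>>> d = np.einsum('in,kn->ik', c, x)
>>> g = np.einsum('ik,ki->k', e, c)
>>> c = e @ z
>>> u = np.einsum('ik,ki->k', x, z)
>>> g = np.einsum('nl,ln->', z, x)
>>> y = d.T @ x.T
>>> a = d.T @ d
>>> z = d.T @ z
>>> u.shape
(31,)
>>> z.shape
(29, 29)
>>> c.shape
(31, 29)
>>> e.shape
(31, 31)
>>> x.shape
(29, 31)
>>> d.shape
(31, 29)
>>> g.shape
()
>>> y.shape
(29, 29)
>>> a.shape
(29, 29)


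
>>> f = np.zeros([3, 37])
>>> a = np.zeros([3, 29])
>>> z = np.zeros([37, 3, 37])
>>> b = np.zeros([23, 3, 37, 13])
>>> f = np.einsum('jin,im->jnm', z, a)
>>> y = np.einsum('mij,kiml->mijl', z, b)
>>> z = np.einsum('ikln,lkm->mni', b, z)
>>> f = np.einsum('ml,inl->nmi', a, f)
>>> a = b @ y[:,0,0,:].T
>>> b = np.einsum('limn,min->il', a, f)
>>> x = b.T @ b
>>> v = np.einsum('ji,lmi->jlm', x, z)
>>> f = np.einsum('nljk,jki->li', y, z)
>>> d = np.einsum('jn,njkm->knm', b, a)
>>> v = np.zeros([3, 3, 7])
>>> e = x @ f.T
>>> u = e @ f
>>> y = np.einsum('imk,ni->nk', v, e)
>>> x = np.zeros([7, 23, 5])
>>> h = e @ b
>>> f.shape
(3, 23)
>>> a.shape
(23, 3, 37, 37)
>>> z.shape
(37, 13, 23)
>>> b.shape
(3, 23)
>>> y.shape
(23, 7)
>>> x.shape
(7, 23, 5)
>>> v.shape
(3, 3, 7)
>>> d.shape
(37, 23, 37)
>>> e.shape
(23, 3)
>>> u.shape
(23, 23)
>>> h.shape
(23, 23)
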